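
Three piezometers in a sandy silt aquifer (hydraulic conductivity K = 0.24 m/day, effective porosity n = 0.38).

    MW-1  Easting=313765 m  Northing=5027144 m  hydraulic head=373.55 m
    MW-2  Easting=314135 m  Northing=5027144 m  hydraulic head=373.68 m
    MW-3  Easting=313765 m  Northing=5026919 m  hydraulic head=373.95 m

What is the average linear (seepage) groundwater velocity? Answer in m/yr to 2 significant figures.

∂h/∂x = (373.68 − 373.55) / (314135 − 313765) = +0.0003514
∂h/∂y = (373.95 − 373.55) / (5026919 − 5027144) = -0.001778
|∇h| = √(0.0003514² + -0.001778²) = 0.001812
Seepage velocity v = K·i/n = 0.24 × 0.001812 / 0.38 = 0.001144 m/day = 0.4178 m/yr.

0.42 m/yr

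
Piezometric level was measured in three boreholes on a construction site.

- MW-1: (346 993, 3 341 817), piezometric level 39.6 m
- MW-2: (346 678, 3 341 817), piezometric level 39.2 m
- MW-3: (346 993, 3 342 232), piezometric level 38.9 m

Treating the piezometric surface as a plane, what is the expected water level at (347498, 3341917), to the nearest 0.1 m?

40.1 m

∂h/∂x = (39.2 − 39.6) / (346678 − 346993) = +0.001270
∂h/∂y = (38.9 − 39.6) / (3342232 − 3341817) = -0.001687
h(347498, 3341917) = 39.6 + (+0.001270)·(505) + (-0.001687)·(100) = 39.6 +0.641 -0.169 = 40.073 m.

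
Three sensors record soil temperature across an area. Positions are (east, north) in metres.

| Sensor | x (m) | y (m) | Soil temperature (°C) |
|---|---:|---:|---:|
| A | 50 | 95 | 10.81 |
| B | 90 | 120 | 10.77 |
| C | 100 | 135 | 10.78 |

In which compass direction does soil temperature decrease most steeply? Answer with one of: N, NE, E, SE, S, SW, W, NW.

SE

With T = a·x + b·y + c and A as origin, the differences give:
  40·a + 25·b = -0.04
  50·a + 40·b = -0.03
Eliminate b (×40 and ×25, subtract): 350·a = -0.850 → a = ∂T/∂x = -0.002429
Back-substitute: b = ∂T/∂y = +0.002286.
Steepest decrease is along −∇f = (+0.002429 E, -0.002286 N) → southeast.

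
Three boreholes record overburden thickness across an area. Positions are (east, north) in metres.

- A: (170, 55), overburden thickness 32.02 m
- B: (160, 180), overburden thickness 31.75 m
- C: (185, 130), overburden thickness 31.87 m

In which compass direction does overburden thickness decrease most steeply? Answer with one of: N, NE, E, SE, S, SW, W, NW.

N

Taking A as reference: B−A = (-10, 125, -0.27); C−A = (15, 75, -0.15).
Determinant of the coordinate differences = (-10)·75 − 15·125 = -2625.
∂d/∂x = [(-0.27)·75 − (-0.15)·125] / -2625 = +0.0005714
∂d/∂y = [(-10)·(-0.15) − 15·(-0.27)] / -2625 = -0.002114
Steepest decrease is along −∇f = (-0.0005714 E, +0.002114 N) → north.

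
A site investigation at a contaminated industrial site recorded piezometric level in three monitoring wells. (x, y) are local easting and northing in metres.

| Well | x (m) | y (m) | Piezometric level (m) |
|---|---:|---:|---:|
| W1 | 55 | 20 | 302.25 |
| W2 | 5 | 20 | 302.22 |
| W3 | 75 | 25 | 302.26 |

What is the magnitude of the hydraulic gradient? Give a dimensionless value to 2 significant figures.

0.00072

With h = a·x + b·y + c and W1 as origin, the differences give:
  (-50)·a + 0·b = -0.03
  20·a + 5·b = +0.01
Eliminate b (×5 and ×0, subtract): -250·a = -0.150 → a = ∂h/∂x = +0.0006000
Back-substitute: b = ∂h/∂y = -0.0004000.
|∇h| = √(0.0006000² + -0.0004000²) = 0.0007211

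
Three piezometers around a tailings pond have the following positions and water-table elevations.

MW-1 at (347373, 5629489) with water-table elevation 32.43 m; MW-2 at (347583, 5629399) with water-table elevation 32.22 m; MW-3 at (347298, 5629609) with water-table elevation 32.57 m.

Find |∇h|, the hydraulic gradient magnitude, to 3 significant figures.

0.00101

Differences from MW-1: to MW-2 (Δx, Δy, Δh) = (210, -90, -0.21); to MW-3 = (-75, 120, +0.14).
Determinant of the coordinate differences = 210·120 − (-75)·(-90) = 18450.
∂h/∂x = [(-0.21)·120 − (+0.14)·(-90)] / 18450 = -0.0006829
∂h/∂y = [210·(+0.14) − (-75)·(-0.21)] / 18450 = +0.0007398
|∇h| = √(-0.0006829² + 0.0007398²) = 0.001007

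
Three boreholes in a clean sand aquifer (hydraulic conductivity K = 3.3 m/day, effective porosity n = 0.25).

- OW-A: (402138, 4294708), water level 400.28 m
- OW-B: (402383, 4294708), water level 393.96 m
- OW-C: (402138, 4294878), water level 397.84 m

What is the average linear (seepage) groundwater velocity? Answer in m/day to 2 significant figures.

0.39 m/day

∂h/∂x = (393.96 − 400.28) / (402383 − 402138) = -0.02580
∂h/∂y = (397.84 − 400.28) / (4294878 − 4294708) = -0.01435
|∇h| = √(-0.02580² + -0.01435²) = 0.02952
Seepage velocity v = K·i/n = 3.3 × 0.02952 / 0.25 = 0.3897 m/day.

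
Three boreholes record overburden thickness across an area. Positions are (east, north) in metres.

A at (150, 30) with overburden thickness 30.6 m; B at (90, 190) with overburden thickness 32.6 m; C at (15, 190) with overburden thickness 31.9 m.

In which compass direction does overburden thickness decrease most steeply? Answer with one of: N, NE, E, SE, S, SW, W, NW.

Taking A as reference: B−A = (-60, 160, +2.0); C−A = (-135, 160, +1.3).
Solve a·Δx + b·Δy = Δd: det = (-60)·160 − (-135)·160 = 12000.
∂d/∂x = [(+2.0)·160 − (+1.3)·160] / 12000 = +0.009333
∂d/∂y = [(-60)·(+1.3) − (-135)·(+2.0)] / 12000 = +0.01600
Steepest decrease is along −∇f = (-0.009333 E, -0.01600 N) → southwest.

SW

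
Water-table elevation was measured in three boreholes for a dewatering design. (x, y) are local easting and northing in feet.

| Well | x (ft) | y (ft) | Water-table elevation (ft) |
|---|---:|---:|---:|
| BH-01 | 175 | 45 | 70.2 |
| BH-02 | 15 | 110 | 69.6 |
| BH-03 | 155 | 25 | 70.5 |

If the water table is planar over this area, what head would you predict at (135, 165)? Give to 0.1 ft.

Differences from BH-01: to BH-02 (Δx, Δy, Δh) = (-160, 65, -0.6); to BH-03 = (-20, -20, +0.3).
Determinant of the coordinate differences = (-160)·(-20) − (-20)·65 = 4500.
∂h/∂x = [(-0.6)·(-20) − (+0.3)·65] / 4500 = -0.001667
∂h/∂y = [(-160)·(+0.3) − (-20)·(-0.6)] / 4500 = -0.01333
h(135, 165) = 70.2 + (-0.001667)·(-40) + (-0.01333)·(120) = 70.2 +0.067 -1.600 = 68.667 ft.

68.7 ft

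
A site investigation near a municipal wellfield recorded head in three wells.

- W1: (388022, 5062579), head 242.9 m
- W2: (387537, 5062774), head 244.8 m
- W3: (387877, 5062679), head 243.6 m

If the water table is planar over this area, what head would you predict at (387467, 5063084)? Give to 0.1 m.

246.0 m

With h = a·x + b·y + c and W1 as origin, the differences give:
  (-485)·a + 195·b = +1.9
  (-145)·a + 100·b = +0.7
Eliminate b (×100 and ×195, subtract): -20225·a = 53.50 → a = ∂h/∂x = -0.002645
Back-substitute: b = ∂h/∂y = +0.003164.
h(387467, 5063084) = 242.9 + (-0.002645)·(-555) + (+0.003164)·(505) = 242.9 +1.468 +1.598 = 245.966 m.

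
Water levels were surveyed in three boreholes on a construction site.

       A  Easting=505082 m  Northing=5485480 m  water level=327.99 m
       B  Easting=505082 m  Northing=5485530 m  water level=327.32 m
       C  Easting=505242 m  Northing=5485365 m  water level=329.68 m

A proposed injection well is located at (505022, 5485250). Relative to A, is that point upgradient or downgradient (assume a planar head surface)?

upgradient

Three-point gradient (reference A): Δ to B = (0, 50, -0.67), Δ to C = (160, -115, +1.69).
∂h/∂x = +0.0009312, ∂h/∂y = -0.01340 (det = -8000).
Head at (505022, 5485250) = 327.99 + (+0.0009312)·(-60) + (-0.01340)·(-230) = 331.02 m.
That is higher than the 327.99 m at A, so the point is upgradient.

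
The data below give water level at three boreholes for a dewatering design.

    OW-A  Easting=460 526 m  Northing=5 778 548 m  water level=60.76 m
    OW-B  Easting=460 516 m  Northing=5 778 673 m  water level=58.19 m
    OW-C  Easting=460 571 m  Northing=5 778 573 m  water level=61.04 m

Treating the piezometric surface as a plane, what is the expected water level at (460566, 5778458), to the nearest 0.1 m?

Differences from OW-A: to OW-B (Δx, Δy, Δh) = (-10, 125, -2.57); to OW-C = (45, 25, +0.28).
Solve a·Δx + b·Δy = Δh: det = (-10)·25 − 45·125 = -5875.
∂h/∂x = [(-2.57)·25 − (+0.28)·125] / -5875 = +0.01689
∂h/∂y = [(-10)·(+0.28) − 45·(-2.57)] / -5875 = -0.01921
h(460566, 5778458) = 60.76 + (+0.01689)·(40) + (-0.01921)·(-90) = 60.76 +0.676 +1.729 = 63.165 m.

63.2 m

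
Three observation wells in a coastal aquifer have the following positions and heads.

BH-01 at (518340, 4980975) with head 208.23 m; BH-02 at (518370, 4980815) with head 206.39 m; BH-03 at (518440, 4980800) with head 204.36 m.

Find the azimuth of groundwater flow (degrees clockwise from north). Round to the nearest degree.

Differences from BH-01: to BH-02 (Δx, Δy, Δh) = (30, -160, -1.84); to BH-03 = (100, -175, -3.87).
Solve a·Δx + b·Δy = Δh: det = 30·(-175) − 100·(-160) = 10750.
∂h/∂x = [(-1.84)·(-175) − (-3.87)·(-160)] / 10750 = -0.02765
∂h/∂y = [30·(-3.87) − 100·(-1.84)] / 10750 = +0.006316
Flow direction (−∇h) has components (+0.02765 E, -0.006316 N).
Azimuth = atan2(E, N) = atan2(+0.02765, -0.006316) = 102.9° ≈ 103°.

103°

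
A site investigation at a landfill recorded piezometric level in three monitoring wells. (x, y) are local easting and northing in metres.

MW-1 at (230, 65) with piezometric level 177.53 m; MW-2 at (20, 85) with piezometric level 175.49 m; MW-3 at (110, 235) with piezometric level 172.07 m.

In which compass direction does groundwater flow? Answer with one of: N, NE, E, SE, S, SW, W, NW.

N

Differences from MW-1: to MW-2 (Δx, Δy, Δh) = (-210, 20, -2.04); to MW-3 = (-120, 170, -5.46).
Determinant of the coordinate differences = (-210)·170 − (-120)·20 = -33300.
∂h/∂x = [(-2.04)·170 − (-5.46)·20] / -33300 = +0.007135
∂h/∂y = [(-210)·(-5.46) − (-120)·(-2.04)] / -33300 = -0.02708
Flow = −∇h = (-0.007135 east, +0.02708 north), which points north.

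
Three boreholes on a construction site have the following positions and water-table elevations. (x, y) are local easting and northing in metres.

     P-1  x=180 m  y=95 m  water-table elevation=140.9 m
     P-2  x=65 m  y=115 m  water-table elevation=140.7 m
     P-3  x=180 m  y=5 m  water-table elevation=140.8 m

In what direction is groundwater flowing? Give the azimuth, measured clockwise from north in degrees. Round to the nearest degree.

240°

With h = a·x + b·y + c and P-1 as origin, the differences give:
  (-115)·a + 20·b = -0.2
  0·a + (-90)·b = -0.1
Eliminate b (×(-90) and ×20, subtract): 10350·a = 20.00 → a = ∂h/∂x = +0.001932
Back-substitute: b = ∂h/∂y = +0.001111.
Flow direction (−∇h) has components (-0.001932 E, -0.001111 N).
Azimuth = atan2(E, N) = atan2(-0.001932, -0.001111) = 240.1° ≈ 240°.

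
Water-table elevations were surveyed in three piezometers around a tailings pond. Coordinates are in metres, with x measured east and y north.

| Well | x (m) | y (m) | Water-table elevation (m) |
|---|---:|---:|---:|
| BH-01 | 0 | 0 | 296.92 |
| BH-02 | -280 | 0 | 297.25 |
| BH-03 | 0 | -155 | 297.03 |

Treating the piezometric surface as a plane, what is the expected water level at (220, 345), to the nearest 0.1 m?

∂h/∂x = (297.25 − 296.92) / (-280 − 0) = -0.001179
∂h/∂y = (297.03 − 296.92) / (-155 − 0) = -0.0007097
h(220, 345) = 296.92 + (-0.001179)·(220) + (-0.0007097)·(345) = 296.92 -0.259 -0.245 = 296.416 m.

296.4 m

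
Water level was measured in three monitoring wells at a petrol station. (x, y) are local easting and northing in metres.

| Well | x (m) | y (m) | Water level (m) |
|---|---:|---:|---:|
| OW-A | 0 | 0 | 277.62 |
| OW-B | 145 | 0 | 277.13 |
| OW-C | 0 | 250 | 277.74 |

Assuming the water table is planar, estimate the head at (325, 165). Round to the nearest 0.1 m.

276.6 m

∂h/∂x = (277.13 − 277.62) / (145 − 0) = -0.003379
∂h/∂y = (277.74 − 277.62) / (250 − 0) = +0.0004800
h(325, 165) = 277.62 + (-0.003379)·(325) + (+0.0004800)·(165) = 277.62 -1.098 +0.079 = 276.601 m.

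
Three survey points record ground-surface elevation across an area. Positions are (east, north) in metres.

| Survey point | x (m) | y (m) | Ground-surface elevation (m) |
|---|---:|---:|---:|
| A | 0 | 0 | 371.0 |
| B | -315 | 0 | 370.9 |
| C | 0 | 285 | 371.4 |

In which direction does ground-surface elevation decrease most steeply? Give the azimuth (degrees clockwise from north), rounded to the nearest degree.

193°

∂z/∂x = (370.9 − 371.0) / (-315 − 0) = +0.0003175
∂z/∂y = (371.4 − 371.0) / (285 − 0) = +0.001404
Steepest decrease is along −∇f: components (-0.0003175 E, -0.001404 N).
Azimuth = atan2(-0.0003175, -0.001404) = 192.7° ≈ 193°.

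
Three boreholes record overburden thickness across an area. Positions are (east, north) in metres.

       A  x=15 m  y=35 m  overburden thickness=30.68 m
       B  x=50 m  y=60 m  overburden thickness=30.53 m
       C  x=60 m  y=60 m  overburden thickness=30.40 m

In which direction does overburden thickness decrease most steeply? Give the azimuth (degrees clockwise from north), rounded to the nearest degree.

133°

Differences from A: to B (Δx, Δy, Δh) = (35, 25, -0.15); to C = (45, 25, -0.28).
Solve a·Δx + b·Δy = Δd: det = 35·25 − 45·25 = -250.
∂d/∂x = [(-0.15)·25 − (-0.28)·25] / -250 = -0.01300
∂d/∂y = [35·(-0.28) − 45·(-0.15)] / -250 = +0.01220
Steepest decrease is along −∇f: components (+0.01300 E, -0.01220 N).
Azimuth = atan2(+0.01300, -0.01220) = 133.2° ≈ 133°.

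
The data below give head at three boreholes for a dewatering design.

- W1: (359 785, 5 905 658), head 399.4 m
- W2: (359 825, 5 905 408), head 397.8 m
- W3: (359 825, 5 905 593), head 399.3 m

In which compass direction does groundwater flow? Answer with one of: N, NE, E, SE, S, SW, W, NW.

With h = a·x + b·y + c and W1 as origin, the differences give:
  40·a + (-250)·b = -1.6
  40·a + (-65)·b = -0.1
Eliminate b (×(-65) and ×(-250), subtract): 7400·a = 79.00 → a = ∂h/∂x = +0.01068
Back-substitute: b = ∂h/∂y = +0.008108.
Flow = −∇h = (-0.01068 east, -0.008108 north), which points southwest.

SW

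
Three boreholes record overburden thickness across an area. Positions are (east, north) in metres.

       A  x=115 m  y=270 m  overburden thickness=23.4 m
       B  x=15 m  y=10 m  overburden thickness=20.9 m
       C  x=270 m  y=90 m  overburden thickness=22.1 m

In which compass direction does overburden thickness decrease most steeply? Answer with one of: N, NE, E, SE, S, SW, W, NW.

S

Differences from A: to B (Δx, Δy, Δh) = (-100, -260, -2.5); to C = (155, -180, -1.3).
Solve a·Δx + b·Δy = Δd: det = (-100)·(-180) − 155·(-260) = 58300.
∂d/∂x = [(-2.5)·(-180) − (-1.3)·(-260)] / 58300 = +0.001921
∂d/∂y = [(-100)·(-1.3) − 155·(-2.5)] / 58300 = +0.008877
Steepest decrease is along −∇f = (-0.001921 E, -0.008877 N) → south.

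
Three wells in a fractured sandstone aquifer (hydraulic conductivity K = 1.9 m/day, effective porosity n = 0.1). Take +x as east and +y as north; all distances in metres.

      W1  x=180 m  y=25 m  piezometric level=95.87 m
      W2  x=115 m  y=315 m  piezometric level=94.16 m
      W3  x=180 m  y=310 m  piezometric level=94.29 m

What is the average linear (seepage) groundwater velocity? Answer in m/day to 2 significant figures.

Differences from W1: to W2 (Δx, Δy, Δh) = (-65, 290, -1.71); to W3 = (0, 285, -1.58).
Solve a·Δx + b·Δy = Δh: det = (-65)·285 − 0·290 = -18525.
∂h/∂x = [(-1.71)·285 − (-1.58)·290] / -18525 = +0.001574
∂h/∂y = [(-65)·(-1.58) − 0·(-1.71)] / -18525 = -0.005544
|∇h| = √(0.001574² + -0.005544²) = 0.005763
Seepage velocity v = K·i/n = 1.9 × 0.005763 / 0.1 = 0.1095 m/day.

0.11 m/day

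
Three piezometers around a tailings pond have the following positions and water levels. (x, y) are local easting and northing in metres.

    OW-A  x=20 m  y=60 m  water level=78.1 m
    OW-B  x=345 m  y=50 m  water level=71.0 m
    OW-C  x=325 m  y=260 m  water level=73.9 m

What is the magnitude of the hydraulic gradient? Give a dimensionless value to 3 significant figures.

Three-point gradient (reference OW-A): Δ to OW-B = (325, -10, -7.1), Δ to OW-C = (305, 200, -4.2).
∂h/∂x = -0.02148, ∂h/∂y = +0.01176 (det = 68050).
|∇h| = √(-0.02148² + 0.01176²) = 0.02449

0.0245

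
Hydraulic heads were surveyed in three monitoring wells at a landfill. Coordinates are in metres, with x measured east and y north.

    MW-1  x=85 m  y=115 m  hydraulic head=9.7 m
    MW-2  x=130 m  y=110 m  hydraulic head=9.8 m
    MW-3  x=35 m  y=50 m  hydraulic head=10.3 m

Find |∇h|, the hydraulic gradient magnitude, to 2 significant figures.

With h = a·x + b·y + c and MW-1 as origin, the differences give:
  45·a + (-5)·b = +0.1
  (-50)·a + (-65)·b = +0.6
Eliminate b (×(-65) and ×(-5), subtract): -3175·a = -3.50 → a = ∂h/∂x = +0.001102
Back-substitute: b = ∂h/∂y = -0.01008.
|∇h| = √(0.001102² + -0.01008²) = 0.01014

0.010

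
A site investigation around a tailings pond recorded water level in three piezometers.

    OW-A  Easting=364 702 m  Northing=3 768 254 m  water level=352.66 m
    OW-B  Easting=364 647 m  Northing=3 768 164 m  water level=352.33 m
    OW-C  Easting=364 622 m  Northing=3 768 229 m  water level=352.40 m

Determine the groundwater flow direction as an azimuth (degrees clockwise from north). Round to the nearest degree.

Differences from OW-A: to OW-B (Δx, Δy, Δh) = (-55, -90, -0.33); to OW-C = (-80, -25, -0.26).
Solve a·Δx + b·Δy = Δh: det = (-55)·(-25) − (-80)·(-90) = -5825.
∂h/∂x = [(-0.33)·(-25) − (-0.26)·(-90)] / -5825 = +0.002601
∂h/∂y = [(-55)·(-0.26) − (-80)·(-0.33)] / -5825 = +0.002077
Flow direction (−∇h) has components (-0.002601 E, -0.002077 N).
Azimuth = atan2(E, N) = atan2(-0.002601, -0.002077) = 231.4° ≈ 231°.

231°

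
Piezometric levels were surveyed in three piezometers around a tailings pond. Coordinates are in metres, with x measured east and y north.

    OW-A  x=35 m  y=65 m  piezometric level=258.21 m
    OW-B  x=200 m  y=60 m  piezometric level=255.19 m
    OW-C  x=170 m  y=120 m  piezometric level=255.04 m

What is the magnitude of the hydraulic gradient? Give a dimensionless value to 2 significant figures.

Three-point gradient (reference OW-A): Δ to OW-B = (165, -5, -3.02), Δ to OW-C = (135, 55, -3.17).
∂h/∂x = -0.01866, ∂h/∂y = -0.01183 (det = 9750).
|∇h| = √(-0.01866² + -0.01183²) = 0.02209

0.022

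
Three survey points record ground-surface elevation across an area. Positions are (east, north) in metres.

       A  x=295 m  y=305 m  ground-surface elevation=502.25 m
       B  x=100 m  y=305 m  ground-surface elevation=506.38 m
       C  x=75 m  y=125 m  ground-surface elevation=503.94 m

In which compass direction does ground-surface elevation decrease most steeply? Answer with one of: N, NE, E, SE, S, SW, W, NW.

With z = a·x + b·y + c and A as origin, the differences give:
  (-195)·a + 0·b = +4.13
  (-220)·a + (-180)·b = +1.69
Eliminate b (×(-180) and ×0, subtract): 35100·a = -743.400 → a = ∂z/∂x = -0.02118
Back-substitute: b = ∂z/∂y = +0.01650.
Steepest decrease is along −∇f = (+0.02118 E, -0.01650 N) → southeast.

SE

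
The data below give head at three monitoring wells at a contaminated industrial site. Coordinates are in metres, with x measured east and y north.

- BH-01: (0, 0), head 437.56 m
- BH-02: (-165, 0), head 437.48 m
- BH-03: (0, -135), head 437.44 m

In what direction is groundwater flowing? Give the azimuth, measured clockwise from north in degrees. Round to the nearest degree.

209°

∂h/∂x = (437.48 − 437.56) / (-165 − 0) = +0.0004848
∂h/∂y = (437.44 − 437.56) / (-135 − 0) = +0.0008889
Flow direction (−∇h) has components (-0.0004848 E, -0.0008889 N).
Azimuth = atan2(E, N) = atan2(-0.0004848, -0.0008889) = 208.6° ≈ 209°.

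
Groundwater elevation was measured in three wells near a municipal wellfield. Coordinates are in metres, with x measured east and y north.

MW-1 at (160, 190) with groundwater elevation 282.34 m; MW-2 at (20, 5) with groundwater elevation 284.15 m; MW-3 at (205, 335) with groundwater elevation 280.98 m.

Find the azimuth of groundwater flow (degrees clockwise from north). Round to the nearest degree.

006°

With h = a·x + b·y + c and MW-1 as origin, the differences give:
  (-140)·a + (-185)·b = +1.81
  45·a + 145·b = -1.36
Eliminate b (×145 and ×(-185), subtract): -11975·a = 10.850 → a = ∂h/∂x = -0.0009061
Back-substitute: b = ∂h/∂y = -0.009098.
Flow direction (−∇h) has components (+0.0009061 E, +0.009098 N).
Azimuth = atan2(E, N) = atan2(+0.0009061, +0.009098) = 5.7° ≈ 006°.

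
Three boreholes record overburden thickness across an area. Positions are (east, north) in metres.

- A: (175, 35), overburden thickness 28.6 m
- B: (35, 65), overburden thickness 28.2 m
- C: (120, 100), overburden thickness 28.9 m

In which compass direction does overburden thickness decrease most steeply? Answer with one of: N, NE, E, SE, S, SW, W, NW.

Taking A as reference: B−A = (-140, 30, -0.4); C−A = (-55, 65, +0.3).
Determinant of the coordinate differences = (-140)·65 − (-55)·30 = -7450.
∂d/∂x = [(-0.4)·65 − (+0.3)·30] / -7450 = +0.004698
∂d/∂y = [(-140)·(+0.3) − (-55)·(-0.4)] / -7450 = +0.008591
Steepest decrease is along −∇f = (-0.004698 E, -0.008591 N) → southwest.

SW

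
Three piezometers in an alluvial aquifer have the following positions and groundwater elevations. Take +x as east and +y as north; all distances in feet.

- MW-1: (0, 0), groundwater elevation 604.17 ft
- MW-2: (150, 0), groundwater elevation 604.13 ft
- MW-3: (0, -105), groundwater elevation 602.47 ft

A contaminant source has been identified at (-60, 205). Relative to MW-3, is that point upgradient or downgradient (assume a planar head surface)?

upgradient

∂h/∂x = (604.13 − 604.17) / (150 − 0) = -0.0002667
∂h/∂y = (602.47 − 604.17) / (-105 − 0) = +0.01619
Head at (-60, 205) = 604.17 + (-0.0002667)·(-60) + (+0.01619)·(205) = 607.51 ft.
That is higher than the 602.47 ft at MW-3, so the point is upgradient.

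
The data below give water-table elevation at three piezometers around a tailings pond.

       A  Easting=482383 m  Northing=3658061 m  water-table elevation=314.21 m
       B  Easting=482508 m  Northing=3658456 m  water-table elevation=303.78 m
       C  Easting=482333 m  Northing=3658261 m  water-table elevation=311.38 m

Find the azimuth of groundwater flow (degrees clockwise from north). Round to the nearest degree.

Differences from A: to B (Δx, Δy, Δh) = (125, 395, -10.43); to C = (-50, 200, -2.83).
Solve a·Δx + b·Δy = Δh: det = 125·200 − (-50)·395 = 44750.
∂h/∂x = [(-10.43)·200 − (-2.83)·395] / 44750 = -0.02163
∂h/∂y = [125·(-2.83) − (-50)·(-10.43)] / 44750 = -0.01956
Flow direction (−∇h) has components (+0.02163 E, +0.01956 N).
Azimuth = atan2(E, N) = atan2(+0.02163, +0.01956) = 47.9° ≈ 048°.

048°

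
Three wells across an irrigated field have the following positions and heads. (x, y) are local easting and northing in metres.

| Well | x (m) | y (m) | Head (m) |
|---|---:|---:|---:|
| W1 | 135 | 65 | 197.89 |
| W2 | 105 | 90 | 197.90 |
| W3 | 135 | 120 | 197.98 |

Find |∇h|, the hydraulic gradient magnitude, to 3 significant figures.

0.00193

Three-point gradient (reference W1): Δ to W2 = (-30, 25, +0.01), Δ to W3 = (0, 55, +0.09).
∂h/∂x = +0.001030, ∂h/∂y = +0.001636 (det = -1650).
|∇h| = √(0.001030² + 0.001636²) = 0.001933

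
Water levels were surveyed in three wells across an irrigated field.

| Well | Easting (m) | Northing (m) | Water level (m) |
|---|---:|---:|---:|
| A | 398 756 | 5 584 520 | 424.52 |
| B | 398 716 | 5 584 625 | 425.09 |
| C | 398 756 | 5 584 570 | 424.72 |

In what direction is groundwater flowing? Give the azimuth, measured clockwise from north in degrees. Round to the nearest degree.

With h = a·x + b·y + c and A as origin, the differences give:
  (-40)·a + 105·b = +0.57
  0·a + 50·b = +0.20
Eliminate b (×50 and ×105, subtract): -2000·a = 7.500 → a = ∂h/∂x = -0.003750
Back-substitute: b = ∂h/∂y = +0.004000.
Flow direction (−∇h) has components (+0.003750 E, -0.004000 N).
Azimuth = atan2(E, N) = atan2(+0.003750, -0.004000) = 136.8° ≈ 137°.

137°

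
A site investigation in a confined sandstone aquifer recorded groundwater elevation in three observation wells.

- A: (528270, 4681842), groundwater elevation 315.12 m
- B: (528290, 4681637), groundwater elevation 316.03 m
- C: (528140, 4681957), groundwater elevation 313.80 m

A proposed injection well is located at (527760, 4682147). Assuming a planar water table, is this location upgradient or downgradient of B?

Differences from A: to B (Δx, Δy, Δh) = (20, -205, +0.91); to C = (-130, 115, -1.32).
Solve a·Δx + b·Δy = Δh: det = 20·115 − (-130)·(-205) = -24350.
∂h/∂x = [(+0.91)·115 − (-1.32)·(-205)] / -24350 = +0.006815
∂h/∂y = [20·(-1.32) − (-130)·(+0.91)] / -24350 = -0.003774
Head at (527760, 4682147) = 315.12 + (+0.006815)·(-510) + (-0.003774)·(305) = 310.49 m.
That is lower than the 316.03 m at B, so the point is downgradient.

downgradient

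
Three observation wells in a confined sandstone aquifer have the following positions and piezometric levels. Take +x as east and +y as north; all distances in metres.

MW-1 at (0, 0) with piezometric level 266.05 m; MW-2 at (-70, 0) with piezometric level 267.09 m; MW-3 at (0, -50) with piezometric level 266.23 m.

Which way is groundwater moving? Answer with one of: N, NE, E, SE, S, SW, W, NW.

∂h/∂x = (267.09 − 266.05) / (-70 − 0) = -0.01486
∂h/∂y = (266.23 − 266.05) / (-50 − 0) = -0.003600
Flow = −∇h = (+0.01486 east, +0.003600 north), which points east.

E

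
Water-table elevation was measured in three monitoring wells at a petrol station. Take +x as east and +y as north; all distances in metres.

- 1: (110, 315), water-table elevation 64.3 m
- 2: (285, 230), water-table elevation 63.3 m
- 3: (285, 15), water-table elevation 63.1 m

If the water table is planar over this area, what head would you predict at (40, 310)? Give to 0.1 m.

64.7 m

Differences from 1: to 2 (Δx, Δy, Δh) = (175, -85, -1.0); to 3 = (175, -300, -1.2).
Solve a·Δx + b·Δy = Δh: det = 175·(-300) − 175·(-85) = -37625.
∂h/∂x = [(-1.0)·(-300) − (-1.2)·(-85)] / -37625 = -0.005262
∂h/∂y = [175·(-1.2) − 175·(-1.0)] / -37625 = +0.0009302
h(40, 310) = 64.3 + (-0.005262)·(-70) + (+0.0009302)·(-5) = 64.3 +0.368 -0.005 = 64.664 m.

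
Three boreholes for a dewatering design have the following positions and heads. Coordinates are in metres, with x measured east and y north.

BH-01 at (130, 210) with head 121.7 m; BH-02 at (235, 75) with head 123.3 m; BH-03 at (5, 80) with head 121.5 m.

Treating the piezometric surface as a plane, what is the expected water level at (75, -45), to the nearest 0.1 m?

With h = a·x + b·y + c and BH-01 as origin, the differences give:
  105·a + (-135)·b = +1.6
  (-125)·a + (-130)·b = -0.2
Eliminate b (×(-130) and ×(-135), subtract): -30525·a = -235.00 → a = ∂h/∂x = +0.007699
Back-substitute: b = ∂h/∂y = -0.005864.
h(75, -45) = 121.7 + (+0.007699)·(-55) + (-0.005864)·(-255) = 121.7 -0.423 +1.495 = 122.772 m.

122.8 m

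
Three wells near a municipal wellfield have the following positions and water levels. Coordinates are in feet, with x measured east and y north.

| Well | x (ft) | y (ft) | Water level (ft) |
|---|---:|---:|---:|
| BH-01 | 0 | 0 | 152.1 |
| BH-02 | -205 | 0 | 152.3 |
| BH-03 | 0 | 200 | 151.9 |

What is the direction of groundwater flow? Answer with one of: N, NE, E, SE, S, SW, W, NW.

∂h/∂x = (152.3 − 152.1) / (-205 − 0) = -0.0009756
∂h/∂y = (151.9 − 152.1) / (200 − 0) = -0.0010000
Flow = −∇h = (+0.0009756 east, +0.0010000 north), which points northeast.

NE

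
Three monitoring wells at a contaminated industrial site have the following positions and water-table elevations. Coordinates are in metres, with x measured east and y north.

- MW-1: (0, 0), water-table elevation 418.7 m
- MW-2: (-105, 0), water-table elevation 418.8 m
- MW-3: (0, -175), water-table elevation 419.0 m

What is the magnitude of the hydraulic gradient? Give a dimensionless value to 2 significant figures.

∂h/∂x = (418.8 − 418.7) / (-105 − 0) = -0.0009524
∂h/∂y = (419.0 − 418.7) / (-175 − 0) = -0.001714
|∇h| = √(-0.0009524² + -0.001714²) = 0.001961

0.0020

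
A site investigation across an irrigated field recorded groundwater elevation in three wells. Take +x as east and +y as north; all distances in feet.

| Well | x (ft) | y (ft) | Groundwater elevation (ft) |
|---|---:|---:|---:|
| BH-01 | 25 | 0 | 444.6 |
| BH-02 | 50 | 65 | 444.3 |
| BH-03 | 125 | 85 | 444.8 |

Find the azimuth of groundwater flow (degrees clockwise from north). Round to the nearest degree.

Three-point gradient (reference BH-01): Δ to BH-02 = (25, 65, -0.3), Δ to BH-03 = (100, 85, +0.2).
∂h/∂x = +0.008800, ∂h/∂y = -0.008000 (det = -4375).
Flow direction (−∇h) has components (-0.008800 E, +0.008000 N).
Azimuth = atan2(E, N) = atan2(-0.008800, +0.008000) = 312.3° ≈ 312°.

312°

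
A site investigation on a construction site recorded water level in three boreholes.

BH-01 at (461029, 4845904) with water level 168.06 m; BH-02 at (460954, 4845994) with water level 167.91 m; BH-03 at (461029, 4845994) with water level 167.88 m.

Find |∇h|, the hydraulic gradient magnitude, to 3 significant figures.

0.00204

Differences from BH-01: to BH-02 (Δx, Δy, Δh) = (-75, 90, -0.15); to BH-03 = (0, 90, -0.18).
Determinant of the coordinate differences = (-75)·90 − 0·90 = -6750.
∂h/∂x = [(-0.15)·90 − (-0.18)·90] / -6750 = -0.0004000
∂h/∂y = [(-75)·(-0.18) − 0·(-0.15)] / -6750 = -0.002000
|∇h| = √(-0.0004000² + -0.002000²) = 0.00204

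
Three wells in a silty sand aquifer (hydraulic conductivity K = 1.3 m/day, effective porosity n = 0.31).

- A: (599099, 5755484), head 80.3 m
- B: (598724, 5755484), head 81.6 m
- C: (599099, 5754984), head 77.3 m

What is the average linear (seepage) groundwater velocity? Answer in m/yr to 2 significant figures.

∂h/∂x = (81.6 − 80.3) / (598724 − 599099) = -0.003467
∂h/∂y = (77.3 − 80.3) / (5754984 − 5755484) = +0.006000
|∇h| = √(-0.003467² + 0.006000²) = 0.00693
Seepage velocity v = K·i/n = 1.3 × 0.00693 / 0.31 = 0.02906 m/day = 10.61 m/yr.

11 m/yr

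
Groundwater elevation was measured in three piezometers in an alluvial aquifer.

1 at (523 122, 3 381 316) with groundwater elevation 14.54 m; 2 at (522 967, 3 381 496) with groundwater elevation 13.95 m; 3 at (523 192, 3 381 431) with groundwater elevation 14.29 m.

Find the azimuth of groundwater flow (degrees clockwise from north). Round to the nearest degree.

344°

Differences from 1: to 2 (Δx, Δy, Δh) = (-155, 180, -0.59); to 3 = (70, 115, -0.25).
Determinant of the coordinate differences = (-155)·115 − 70·180 = -30425.
∂h/∂x = [(-0.59)·115 − (-0.25)·180] / -30425 = +0.0007510
∂h/∂y = [(-155)·(-0.25) − 70·(-0.59)] / -30425 = -0.002631
Flow direction (−∇h) has components (-0.0007510 E, +0.002631 N).
Azimuth = atan2(E, N) = atan2(-0.0007510, +0.002631) = 344.1° ≈ 344°.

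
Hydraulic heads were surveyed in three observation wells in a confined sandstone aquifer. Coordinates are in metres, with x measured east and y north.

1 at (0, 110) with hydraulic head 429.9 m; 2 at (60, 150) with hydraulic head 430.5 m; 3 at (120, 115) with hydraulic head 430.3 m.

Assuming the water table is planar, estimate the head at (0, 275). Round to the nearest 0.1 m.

With h = a·x + b·y + c and 1 as origin, the differences give:
  60·a + 40·b = +0.6
  120·a + 5·b = +0.4
Eliminate b (×5 and ×40, subtract): -4500·a = -13.00 → a = ∂h/∂x = +0.002889
Back-substitute: b = ∂h/∂y = +0.01067.
h(0, 275) = 429.9 + (+0.002889)·(0) + (+0.01067)·(165) = 429.9 +0.000 +1.760 = 431.660 m.

431.7 m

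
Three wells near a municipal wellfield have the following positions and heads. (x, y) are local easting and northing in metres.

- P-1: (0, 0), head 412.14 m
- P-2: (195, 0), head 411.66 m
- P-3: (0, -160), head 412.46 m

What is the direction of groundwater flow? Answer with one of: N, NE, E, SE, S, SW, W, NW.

∂h/∂x = (411.66 − 412.14) / (195 − 0) = -0.002462
∂h/∂y = (412.46 − 412.14) / (-160 − 0) = -0.002000
Flow = −∇h = (+0.002462 east, +0.002000 north), which points northeast.

NE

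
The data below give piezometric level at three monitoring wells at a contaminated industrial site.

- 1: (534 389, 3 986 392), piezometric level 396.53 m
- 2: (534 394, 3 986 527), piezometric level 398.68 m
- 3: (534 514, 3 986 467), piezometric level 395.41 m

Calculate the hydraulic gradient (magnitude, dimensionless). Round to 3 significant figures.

Differences from 1: to 2 (Δx, Δy, Δh) = (5, 135, +2.15); to 3 = (125, 75, -1.12).
Solve a·Δx + b·Δy = Δh: det = 5·75 − 125·135 = -16500.
∂h/∂x = [(+2.15)·75 − (-1.12)·135] / -16500 = -0.01894
∂h/∂y = [5·(-1.12) − 125·(+2.15)] / -16500 = +0.01663
|∇h| = √(-0.01894² + 0.01663²) = 0.0252

0.0252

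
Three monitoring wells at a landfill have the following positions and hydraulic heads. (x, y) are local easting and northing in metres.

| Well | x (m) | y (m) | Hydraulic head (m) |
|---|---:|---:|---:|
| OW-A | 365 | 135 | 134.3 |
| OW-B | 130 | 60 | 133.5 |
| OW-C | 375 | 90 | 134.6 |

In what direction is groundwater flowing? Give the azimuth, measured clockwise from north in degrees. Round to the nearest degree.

Taking OW-A as reference: OW-B−OW-A = (-235, -75, -0.8); OW-C−OW-A = (10, -45, +0.3).
Solve a·Δx + b·Δy = Δh: det = (-235)·(-45) − 10·(-75) = 11325.
∂h/∂x = [(-0.8)·(-45) − (+0.3)·(-75)] / 11325 = +0.005166
∂h/∂y = [(-235)·(+0.3) − 10·(-0.8)] / 11325 = -0.005519
Flow direction (−∇h) has components (-0.005166 E, +0.005519 N).
Azimuth = atan2(E, N) = atan2(-0.005166, +0.005519) = 316.9° ≈ 317°.

317°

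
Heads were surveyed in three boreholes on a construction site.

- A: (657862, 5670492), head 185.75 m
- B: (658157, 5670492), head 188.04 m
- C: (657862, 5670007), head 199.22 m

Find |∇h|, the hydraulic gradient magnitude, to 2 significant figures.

0.029

∂h/∂x = (188.04 − 185.75) / (658157 − 657862) = +0.007763
∂h/∂y = (199.22 − 185.75) / (5670007 − 5670492) = -0.02777
|∇h| = √(0.007763² + -0.02777²) = 0.02883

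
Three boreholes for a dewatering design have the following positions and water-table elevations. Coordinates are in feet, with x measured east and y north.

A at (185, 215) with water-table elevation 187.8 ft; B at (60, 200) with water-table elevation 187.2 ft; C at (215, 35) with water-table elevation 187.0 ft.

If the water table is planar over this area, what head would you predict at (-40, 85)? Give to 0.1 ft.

186.2 ft

Taking A as reference: B−A = (-125, -15, -0.6); C−A = (30, -180, -0.8).
Determinant of the coordinate differences = (-125)·(-180) − 30·(-15) = 22950.
∂h/∂x = [(-0.6)·(-180) − (-0.8)·(-15)] / 22950 = +0.004183
∂h/∂y = [(-125)·(-0.8) − 30·(-0.6)] / 22950 = +0.005142
h(-40, 85) = 187.8 + (+0.004183)·(-225) + (+0.005142)·(-130) = 187.8 -0.941 -0.668 = 186.190 ft.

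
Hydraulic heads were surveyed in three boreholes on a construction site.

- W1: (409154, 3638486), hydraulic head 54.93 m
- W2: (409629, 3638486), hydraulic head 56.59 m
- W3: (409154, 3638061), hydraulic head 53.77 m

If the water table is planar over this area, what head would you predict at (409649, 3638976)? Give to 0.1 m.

∂h/∂x = (56.59 − 54.93) / (409629 − 409154) = +0.003495
∂h/∂y = (53.77 − 54.93) / (3638061 − 3638486) = +0.002729
h(409649, 3638976) = 54.93 + (+0.003495)·(495) + (+0.002729)·(490) = 54.93 +1.730 +1.337 = 57.997 m.

58.0 m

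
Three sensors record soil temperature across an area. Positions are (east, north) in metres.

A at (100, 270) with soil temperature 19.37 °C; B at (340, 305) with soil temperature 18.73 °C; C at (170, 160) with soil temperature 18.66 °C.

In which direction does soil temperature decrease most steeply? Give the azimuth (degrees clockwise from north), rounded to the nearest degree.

143°

Three-point gradient (reference A): Δ to B = (240, 35, -0.64), Δ to C = (70, -110, -0.71).
∂T/∂x = -0.003302, ∂T/∂y = +0.004354 (det = -28850).
Steepest decrease is along −∇f: components (+0.003302 E, -0.004354 N).
Azimuth = atan2(+0.003302, -0.004354) = 142.8° ≈ 143°.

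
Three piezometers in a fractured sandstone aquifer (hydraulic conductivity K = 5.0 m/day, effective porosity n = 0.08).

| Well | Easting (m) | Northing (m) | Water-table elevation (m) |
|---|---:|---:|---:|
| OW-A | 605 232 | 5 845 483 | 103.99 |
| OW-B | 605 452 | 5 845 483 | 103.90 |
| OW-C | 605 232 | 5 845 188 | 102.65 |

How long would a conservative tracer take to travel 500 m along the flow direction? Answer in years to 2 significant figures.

∂h/∂x = (103.90 − 103.99) / (605452 − 605232) = -0.0004091
∂h/∂y = (102.65 − 103.99) / (5845188 − 5845483) = +0.004542
|∇h| = √(-0.0004091² + 0.004542²) = 0.00456
Seepage velocity v = K·i/n = 5.0 × 0.00456 / 0.08 = 0.285 m/day.
t = 500 / 0.285 = 1754 days = 4.8 years.

4.8 years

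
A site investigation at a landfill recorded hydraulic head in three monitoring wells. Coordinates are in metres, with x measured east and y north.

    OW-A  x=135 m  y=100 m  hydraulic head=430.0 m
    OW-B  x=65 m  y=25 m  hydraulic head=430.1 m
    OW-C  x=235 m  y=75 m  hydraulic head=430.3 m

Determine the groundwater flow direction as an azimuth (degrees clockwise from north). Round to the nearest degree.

327°

Differences from OW-A: to OW-B (Δx, Δy, Δh) = (-70, -75, +0.1); to OW-C = (100, -25, +0.3).
Determinant of the coordinate differences = (-70)·(-25) − 100·(-75) = 9250.
∂h/∂x = [(+0.1)·(-25) − (+0.3)·(-75)] / 9250 = +0.002162
∂h/∂y = [(-70)·(+0.3) − 100·(+0.1)] / 9250 = -0.003351
Flow direction (−∇h) has components (-0.002162 E, +0.003351 N).
Azimuth = atan2(E, N) = atan2(-0.002162, +0.003351) = 327.2° ≈ 327°.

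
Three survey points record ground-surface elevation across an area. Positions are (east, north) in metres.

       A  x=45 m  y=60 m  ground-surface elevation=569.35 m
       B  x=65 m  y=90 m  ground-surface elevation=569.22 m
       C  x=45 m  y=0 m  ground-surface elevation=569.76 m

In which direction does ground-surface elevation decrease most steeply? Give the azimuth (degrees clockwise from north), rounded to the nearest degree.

331°

Taking A as reference: B−A = (20, 30, -0.13); C−A = (0, -60, +0.41).
Solve a·Δx + b·Δy = Δz: det = 20·(-60) − 0·30 = -1200.
∂z/∂x = [(-0.13)·(-60) − (+0.41)·30] / -1200 = +0.003750
∂z/∂y = [20·(+0.41) − 0·(-0.13)] / -1200 = -0.006833
Steepest decrease is along −∇f: components (-0.003750 E, +0.006833 N).
Azimuth = atan2(-0.003750, +0.006833) = 331.2° ≈ 331°.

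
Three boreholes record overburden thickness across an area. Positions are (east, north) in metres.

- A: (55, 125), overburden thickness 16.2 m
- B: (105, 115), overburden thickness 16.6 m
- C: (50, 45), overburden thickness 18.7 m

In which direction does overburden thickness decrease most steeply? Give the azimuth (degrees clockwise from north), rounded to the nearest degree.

357°

Taking A as reference: B−A = (50, -10, +0.4); C−A = (-5, -80, +2.5).
Determinant of the coordinate differences = 50·(-80) − (-5)·(-10) = -4050.
∂d/∂x = [(+0.4)·(-80) − (+2.5)·(-10)] / -4050 = +0.001728
∂d/∂y = [50·(+2.5) − (-5)·(+0.4)] / -4050 = -0.03136
Steepest decrease is along −∇f: components (-0.001728 E, +0.03136 N).
Azimuth = atan2(-0.001728, +0.03136) = 356.8° ≈ 357°.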